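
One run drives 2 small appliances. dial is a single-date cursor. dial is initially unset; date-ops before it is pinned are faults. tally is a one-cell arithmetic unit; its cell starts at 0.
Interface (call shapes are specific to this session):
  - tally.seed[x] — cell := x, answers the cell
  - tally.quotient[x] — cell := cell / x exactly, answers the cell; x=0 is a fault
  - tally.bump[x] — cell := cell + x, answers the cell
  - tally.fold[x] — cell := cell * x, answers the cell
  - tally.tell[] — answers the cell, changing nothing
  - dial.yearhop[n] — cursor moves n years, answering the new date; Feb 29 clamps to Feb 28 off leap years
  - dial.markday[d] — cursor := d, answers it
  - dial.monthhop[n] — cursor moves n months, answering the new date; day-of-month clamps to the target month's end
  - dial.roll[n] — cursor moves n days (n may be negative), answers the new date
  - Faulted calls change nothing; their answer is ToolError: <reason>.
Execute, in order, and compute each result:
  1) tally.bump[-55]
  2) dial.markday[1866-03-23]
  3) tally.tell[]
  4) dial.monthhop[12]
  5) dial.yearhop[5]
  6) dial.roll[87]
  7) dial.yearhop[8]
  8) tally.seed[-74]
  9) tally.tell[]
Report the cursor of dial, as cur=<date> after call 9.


Step: tally.bump[x='-55']
Result: -55
Step: dial.markday[d='1866-03-23']
Result: 1866-03-23
Step: tally.tell[]
Result: -55
Step: dial.monthhop[n='12']
Result: 1867-03-23
Step: dial.yearhop[n='5']
Result: 1872-03-23
Step: dial.roll[n='87']
Result: 1872-06-18
Step: dial.yearhop[n='8']
Result: 1880-06-18
Step: tally.seed[x='-74']
Result: -74
Step: tally.tell[]
Result: -74

Answer: cur=1880-06-18


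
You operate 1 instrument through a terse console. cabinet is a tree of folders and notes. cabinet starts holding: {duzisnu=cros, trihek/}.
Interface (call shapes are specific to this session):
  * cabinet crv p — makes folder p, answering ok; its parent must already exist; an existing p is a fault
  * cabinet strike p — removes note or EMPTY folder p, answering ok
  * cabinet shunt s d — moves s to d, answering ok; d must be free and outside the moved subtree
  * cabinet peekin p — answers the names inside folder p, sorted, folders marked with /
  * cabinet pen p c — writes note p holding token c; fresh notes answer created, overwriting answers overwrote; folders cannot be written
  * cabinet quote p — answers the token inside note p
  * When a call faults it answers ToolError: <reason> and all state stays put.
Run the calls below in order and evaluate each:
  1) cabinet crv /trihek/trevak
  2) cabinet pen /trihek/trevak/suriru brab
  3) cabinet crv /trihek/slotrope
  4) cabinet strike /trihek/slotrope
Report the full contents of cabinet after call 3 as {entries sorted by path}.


% 1. cabinet crv(p: /trihek/trevak) : ok
% 2. cabinet pen(p: /trihek/trevak/suriru, c: brab) : created
% 3. cabinet crv(p: /trihek/slotrope) : ok
% 4. cabinet strike(p: /trihek/slotrope) : ok

Answer: {duzisnu=cros, trihek/, trihek/slotrope/, trihek/trevak/, trihek/trevak/suriru=brab}


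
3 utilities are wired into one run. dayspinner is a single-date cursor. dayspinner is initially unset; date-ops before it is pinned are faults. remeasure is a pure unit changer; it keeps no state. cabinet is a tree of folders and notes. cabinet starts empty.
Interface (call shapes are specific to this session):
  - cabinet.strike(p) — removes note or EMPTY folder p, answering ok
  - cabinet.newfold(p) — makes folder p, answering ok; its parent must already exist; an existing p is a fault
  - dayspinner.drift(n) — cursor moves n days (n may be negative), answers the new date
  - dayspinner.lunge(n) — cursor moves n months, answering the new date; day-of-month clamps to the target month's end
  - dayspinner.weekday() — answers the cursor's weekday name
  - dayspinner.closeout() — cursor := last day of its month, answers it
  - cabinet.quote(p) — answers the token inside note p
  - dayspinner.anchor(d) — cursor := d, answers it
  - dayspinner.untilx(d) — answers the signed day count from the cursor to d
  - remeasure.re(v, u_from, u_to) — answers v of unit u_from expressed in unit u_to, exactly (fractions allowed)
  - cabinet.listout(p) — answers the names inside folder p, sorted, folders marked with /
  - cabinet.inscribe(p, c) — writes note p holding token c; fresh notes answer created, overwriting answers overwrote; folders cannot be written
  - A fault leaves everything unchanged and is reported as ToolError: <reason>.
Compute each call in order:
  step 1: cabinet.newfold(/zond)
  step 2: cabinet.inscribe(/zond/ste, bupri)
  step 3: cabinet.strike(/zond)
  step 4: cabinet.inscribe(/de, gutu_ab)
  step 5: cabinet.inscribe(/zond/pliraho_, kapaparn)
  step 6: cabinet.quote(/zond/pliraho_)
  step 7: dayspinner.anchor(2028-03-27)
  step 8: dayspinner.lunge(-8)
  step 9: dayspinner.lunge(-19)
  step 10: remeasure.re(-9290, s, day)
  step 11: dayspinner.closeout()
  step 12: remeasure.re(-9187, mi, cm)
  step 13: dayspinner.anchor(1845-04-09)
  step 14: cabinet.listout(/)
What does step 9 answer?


Answer: 2025-12-27

Derivation:
·→ cabinet.newfold(p='/zond')
·← ok
·→ cabinet.inscribe(p='/zond/ste', c='bupri')
·← created
·→ cabinet.strike(p='/zond')
·← ToolError: not empty
·→ cabinet.inscribe(p='/de', c='gutu_ab')
·← created
·→ cabinet.inscribe(p='/zond/pliraho_', c='kapaparn')
·← created
·→ cabinet.quote(p='/zond/pliraho_')
·← kapaparn
·→ dayspinner.anchor(d='2028-03-27')
·← 2028-03-27
·→ dayspinner.lunge(n='-8')
·← 2027-07-27
·→ dayspinner.lunge(n='-19')
·← 2025-12-27
·→ remeasure.re(v='-9290', u_from='s', u_to='day')
·← -929/8640
·→ dayspinner.closeout()
·← 2025-12-31
·→ remeasure.re(v='-9187', u_from='mi', u_to='cm')
·← -7392521664/5
·→ dayspinner.anchor(d='1845-04-09')
·← 1845-04-09
·→ cabinet.listout(p='/')
·← [de, zond/]


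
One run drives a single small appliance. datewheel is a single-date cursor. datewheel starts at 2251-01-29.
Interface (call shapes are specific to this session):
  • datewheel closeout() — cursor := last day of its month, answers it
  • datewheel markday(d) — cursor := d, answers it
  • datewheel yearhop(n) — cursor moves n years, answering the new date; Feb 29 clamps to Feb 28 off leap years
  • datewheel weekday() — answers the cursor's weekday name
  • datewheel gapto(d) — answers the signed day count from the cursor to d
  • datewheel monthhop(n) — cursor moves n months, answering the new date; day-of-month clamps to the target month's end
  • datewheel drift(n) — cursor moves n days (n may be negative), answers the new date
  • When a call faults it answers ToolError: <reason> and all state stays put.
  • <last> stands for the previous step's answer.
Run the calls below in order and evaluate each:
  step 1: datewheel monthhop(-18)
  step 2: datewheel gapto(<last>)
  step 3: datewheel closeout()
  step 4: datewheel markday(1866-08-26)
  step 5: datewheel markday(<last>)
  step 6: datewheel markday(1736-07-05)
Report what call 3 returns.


Answer: 2249-07-31

Derivation:
[in] datewheel monthhop n: -18
[out] 2249-07-29
[in] datewheel gapto d: <last>
[out] 0
[in] datewheel closeout
[out] 2249-07-31
[in] datewheel markday d: 1866-08-26
[out] 1866-08-26
[in] datewheel markday d: <last>
[out] 1866-08-26
[in] datewheel markday d: 1736-07-05
[out] 1736-07-05


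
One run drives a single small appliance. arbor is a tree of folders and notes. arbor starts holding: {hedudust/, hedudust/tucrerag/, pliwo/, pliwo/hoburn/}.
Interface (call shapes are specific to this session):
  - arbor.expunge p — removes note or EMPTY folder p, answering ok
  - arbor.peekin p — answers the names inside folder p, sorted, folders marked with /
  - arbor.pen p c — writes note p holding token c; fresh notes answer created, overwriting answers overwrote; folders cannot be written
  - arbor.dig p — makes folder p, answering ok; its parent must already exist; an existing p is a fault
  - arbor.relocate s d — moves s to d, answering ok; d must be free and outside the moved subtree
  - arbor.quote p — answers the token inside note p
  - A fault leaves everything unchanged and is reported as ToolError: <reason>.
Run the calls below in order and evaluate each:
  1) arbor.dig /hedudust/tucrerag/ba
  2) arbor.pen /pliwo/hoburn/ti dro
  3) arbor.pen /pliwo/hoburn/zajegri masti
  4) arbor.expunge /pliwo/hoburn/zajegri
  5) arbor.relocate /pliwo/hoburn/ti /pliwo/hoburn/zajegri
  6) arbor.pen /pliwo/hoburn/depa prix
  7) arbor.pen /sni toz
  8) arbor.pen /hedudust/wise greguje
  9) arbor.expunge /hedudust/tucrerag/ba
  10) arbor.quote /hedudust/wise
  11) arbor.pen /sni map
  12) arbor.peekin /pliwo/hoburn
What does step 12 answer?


Answer: [depa, zajegri]

Derivation:
I invoke arbor.dig with p=/hedudust/tucrerag/ba, giving ok.
I use arbor.pen with p=/pliwo/hoburn/ti, c=dro, and observe created.
I try arbor.pen with p=/pliwo/hoburn/zajegri, c=masti, and get created.
I invoke arbor.expunge with p=/pliwo/hoburn/zajegri, and see ok.
I invoke arbor.relocate with s=/pliwo/hoburn/ti, d=/pliwo/hoburn/zajegri: ok.
I try arbor.pen with p=/pliwo/hoburn/depa, c=prix, which returns created.
Using arbor.pen with p=/sni, c=toz: created.
Calling arbor.pen with p=/hedudust/wise, c=greguje, and observe created.
Calling arbor.expunge with p=/hedudust/tucrerag/ba, → ok.
I run arbor.quote with p=/hedudust/wise, which returns greguje.
I call arbor.pen with p=/sni, c=map, and observe overwrote.
Using arbor.peekin with p=/pliwo/hoburn, and observe [depa, zajegri].


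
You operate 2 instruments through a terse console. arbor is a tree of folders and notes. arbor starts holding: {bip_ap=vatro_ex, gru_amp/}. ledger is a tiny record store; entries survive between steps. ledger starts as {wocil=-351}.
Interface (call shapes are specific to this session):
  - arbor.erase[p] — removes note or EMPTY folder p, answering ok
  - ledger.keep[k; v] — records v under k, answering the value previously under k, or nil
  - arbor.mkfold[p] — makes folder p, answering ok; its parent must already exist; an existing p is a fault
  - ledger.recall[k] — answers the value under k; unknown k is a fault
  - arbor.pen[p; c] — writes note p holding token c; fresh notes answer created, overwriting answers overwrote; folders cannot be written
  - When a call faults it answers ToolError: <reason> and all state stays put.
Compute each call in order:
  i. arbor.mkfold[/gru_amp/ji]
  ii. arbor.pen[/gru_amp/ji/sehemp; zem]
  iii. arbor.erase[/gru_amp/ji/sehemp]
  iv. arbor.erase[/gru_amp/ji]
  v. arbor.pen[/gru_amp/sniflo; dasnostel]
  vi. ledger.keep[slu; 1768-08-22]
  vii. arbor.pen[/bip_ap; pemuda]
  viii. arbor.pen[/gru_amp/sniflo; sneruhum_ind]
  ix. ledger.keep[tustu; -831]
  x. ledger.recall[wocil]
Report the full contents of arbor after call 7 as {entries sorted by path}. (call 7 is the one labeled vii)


Answer: {bip_ap=pemuda, gru_amp/, gru_amp/sniflo=dasnostel}

Derivation:
Step: mkfold[p='/gru_amp/ji']
Result: ok
Step: pen[p='/gru_amp/ji/sehemp'; c='zem']
Result: created
Step: erase[p='/gru_amp/ji/sehemp']
Result: ok
Step: erase[p='/gru_amp/ji']
Result: ok
Step: pen[p='/gru_amp/sniflo'; c='dasnostel']
Result: created
Step: keep[k='slu'; v='1768-08-22']
Result: nil
Step: pen[p='/bip_ap'; c='pemuda']
Result: overwrote
Step: pen[p='/gru_amp/sniflo'; c='sneruhum_ind']
Result: overwrote
Step: keep[k='tustu'; v='-831']
Result: nil
Step: recall[k='wocil']
Result: -351


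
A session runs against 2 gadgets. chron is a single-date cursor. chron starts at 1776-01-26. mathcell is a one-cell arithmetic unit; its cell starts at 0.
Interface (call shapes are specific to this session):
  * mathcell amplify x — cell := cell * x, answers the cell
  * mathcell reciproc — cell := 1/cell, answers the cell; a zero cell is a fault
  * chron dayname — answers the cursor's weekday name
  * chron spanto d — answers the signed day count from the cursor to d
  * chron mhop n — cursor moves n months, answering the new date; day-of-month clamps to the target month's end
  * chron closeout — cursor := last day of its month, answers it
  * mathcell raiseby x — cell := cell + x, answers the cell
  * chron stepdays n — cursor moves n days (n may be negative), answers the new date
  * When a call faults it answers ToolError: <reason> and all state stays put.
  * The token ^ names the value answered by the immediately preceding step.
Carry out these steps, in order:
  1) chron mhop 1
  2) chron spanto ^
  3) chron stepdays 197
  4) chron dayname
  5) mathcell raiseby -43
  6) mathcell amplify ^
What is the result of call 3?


I try chron mhop passing n=1, and get 1776-02-26.
I run chron spanto passing d=^, and see 0.
I try chron stepdays passing n=197, and get 1776-09-10.
Calling chron dayname, — result: Tuesday.
I use mathcell raiseby passing x=-43: -43.
I call mathcell amplify passing x=^, — result: 1849.

Answer: 1776-09-10


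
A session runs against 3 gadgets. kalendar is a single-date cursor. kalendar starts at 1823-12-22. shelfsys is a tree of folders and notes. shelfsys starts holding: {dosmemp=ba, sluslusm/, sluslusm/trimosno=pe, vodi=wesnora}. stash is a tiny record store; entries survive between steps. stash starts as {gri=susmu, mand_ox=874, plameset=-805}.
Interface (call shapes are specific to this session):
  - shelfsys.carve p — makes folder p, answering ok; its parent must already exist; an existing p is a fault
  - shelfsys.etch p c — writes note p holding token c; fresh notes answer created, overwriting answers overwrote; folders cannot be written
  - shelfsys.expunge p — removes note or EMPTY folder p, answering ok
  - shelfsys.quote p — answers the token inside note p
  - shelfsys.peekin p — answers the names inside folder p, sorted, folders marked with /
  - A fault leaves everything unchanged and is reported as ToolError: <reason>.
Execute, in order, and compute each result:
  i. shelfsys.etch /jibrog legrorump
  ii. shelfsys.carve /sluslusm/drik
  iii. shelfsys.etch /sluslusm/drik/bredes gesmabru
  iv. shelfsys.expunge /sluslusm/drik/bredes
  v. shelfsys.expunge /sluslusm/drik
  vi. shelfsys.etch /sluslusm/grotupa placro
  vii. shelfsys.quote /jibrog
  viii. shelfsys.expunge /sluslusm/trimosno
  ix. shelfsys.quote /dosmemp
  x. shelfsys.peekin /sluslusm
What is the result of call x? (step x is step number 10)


I call etch on /jibrog, legrorump, which returns created.
Using carve on /sluslusm/drik, which returns ok.
I run etch on /sluslusm/drik/bredes, gesmabru, and observe created.
Invoking expunge on /sluslusm/drik/bredes, → ok.
Then expunge on /sluslusm/drik, and observe ok.
I invoke etch on /sluslusm/grotupa, placro, and see created.
I try quote on /jibrog: legrorump.
Next I call expunge on /sluslusm/trimosno, and observe ok.
Invoking quote on /dosmemp, → ba.
Now I run peekin on /sluslusm, yielding [grotupa].

Answer: [grotupa]


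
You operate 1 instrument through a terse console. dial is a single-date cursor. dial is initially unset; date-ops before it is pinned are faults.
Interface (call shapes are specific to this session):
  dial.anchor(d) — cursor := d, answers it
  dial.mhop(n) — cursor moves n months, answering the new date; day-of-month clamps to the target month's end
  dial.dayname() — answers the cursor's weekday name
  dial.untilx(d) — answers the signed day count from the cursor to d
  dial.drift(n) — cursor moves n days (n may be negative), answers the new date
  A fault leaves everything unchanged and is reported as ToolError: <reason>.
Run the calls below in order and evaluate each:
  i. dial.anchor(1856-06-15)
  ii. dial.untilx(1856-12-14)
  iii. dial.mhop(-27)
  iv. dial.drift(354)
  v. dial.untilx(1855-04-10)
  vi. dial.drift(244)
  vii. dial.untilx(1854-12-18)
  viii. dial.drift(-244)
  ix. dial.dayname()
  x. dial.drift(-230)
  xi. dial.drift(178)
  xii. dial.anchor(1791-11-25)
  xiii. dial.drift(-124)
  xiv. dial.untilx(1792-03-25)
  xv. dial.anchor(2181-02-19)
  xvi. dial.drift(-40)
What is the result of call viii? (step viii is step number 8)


I invoke anchor(1856-06-15), and get 1856-06-15.
Calling untilx(1856-12-14), — result: 182.
Invoking mhop(-27): 1854-03-15.
Next I call drift(354), — result: 1855-03-04.
Invoking untilx(1855-04-10): 37.
I try drift(244), and get 1855-11-03.
Invoking untilx(1854-12-18), and observe -320.
Invoking drift(-244), giving 1855-03-04.
Next I call dayname(), giving Sunday.
I try drift(-230), which returns 1854-07-17.
I try drift(178), and observe 1855-01-11.
I use anchor(1791-11-25), giving 1791-11-25.
I use drift(-124), and get 1791-07-24.
Next I call untilx(1792-03-25), yielding 245.
Invoking anchor(2181-02-19), and get 2181-02-19.
I run drift(-40), → 2181-01-10.

Answer: 1855-03-04


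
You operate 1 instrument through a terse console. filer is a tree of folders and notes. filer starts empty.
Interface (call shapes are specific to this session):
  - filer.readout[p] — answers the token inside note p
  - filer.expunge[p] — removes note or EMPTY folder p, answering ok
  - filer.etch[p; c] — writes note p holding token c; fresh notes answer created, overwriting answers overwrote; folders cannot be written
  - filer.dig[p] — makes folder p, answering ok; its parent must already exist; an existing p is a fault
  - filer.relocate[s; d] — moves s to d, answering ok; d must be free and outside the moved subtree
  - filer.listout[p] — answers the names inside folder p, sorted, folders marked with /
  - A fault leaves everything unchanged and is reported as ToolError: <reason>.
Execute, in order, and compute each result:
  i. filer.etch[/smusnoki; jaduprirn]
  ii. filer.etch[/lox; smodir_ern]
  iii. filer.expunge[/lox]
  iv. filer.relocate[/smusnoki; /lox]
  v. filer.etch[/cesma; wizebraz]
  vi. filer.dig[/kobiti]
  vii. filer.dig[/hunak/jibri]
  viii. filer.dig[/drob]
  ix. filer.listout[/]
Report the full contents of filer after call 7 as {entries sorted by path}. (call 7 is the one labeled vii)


Answer: {cesma=wizebraz, kobiti/, lox=jaduprirn}

Derivation:
[in] etch p='/smusnoki' c='jaduprirn'
:: created
[in] etch p='/lox' c='smodir_ern'
:: created
[in] expunge p='/lox'
:: ok
[in] relocate s='/smusnoki' d='/lox'
:: ok
[in] etch p='/cesma' c='wizebraz'
:: created
[in] dig p='/kobiti'
:: ok
[in] dig p='/hunak/jibri'
:: ToolError: no parent
[in] dig p='/drob'
:: ok
[in] listout p='/'
:: [cesma, drob/, kobiti/, lox]


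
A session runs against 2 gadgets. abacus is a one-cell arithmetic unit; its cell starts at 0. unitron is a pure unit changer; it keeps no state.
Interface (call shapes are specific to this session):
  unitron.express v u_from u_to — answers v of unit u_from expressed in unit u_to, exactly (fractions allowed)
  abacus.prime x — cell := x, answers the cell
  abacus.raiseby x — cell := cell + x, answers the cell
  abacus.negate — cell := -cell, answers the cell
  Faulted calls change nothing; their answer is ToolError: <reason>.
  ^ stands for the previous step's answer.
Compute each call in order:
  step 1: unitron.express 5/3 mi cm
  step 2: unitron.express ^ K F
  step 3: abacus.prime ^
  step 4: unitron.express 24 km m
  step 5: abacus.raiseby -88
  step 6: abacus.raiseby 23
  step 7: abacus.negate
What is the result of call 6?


Act: unitron.express[v=5/3; u_from=mi; u_to=cm]
Obs: 268224
Act: unitron.express[v=^; u_from=K; u_to=F]
Obs: 48234353/100
Act: abacus.prime[x=^]
Obs: 48234353/100
Act: unitron.express[v=24; u_from=km; u_to=m]
Obs: 24000
Act: abacus.raiseby[x=-88]
Obs: 48225553/100
Act: abacus.raiseby[x=23]
Obs: 48227853/100
Act: abacus.negate[]
Obs: -48227853/100

Answer: 48227853/100


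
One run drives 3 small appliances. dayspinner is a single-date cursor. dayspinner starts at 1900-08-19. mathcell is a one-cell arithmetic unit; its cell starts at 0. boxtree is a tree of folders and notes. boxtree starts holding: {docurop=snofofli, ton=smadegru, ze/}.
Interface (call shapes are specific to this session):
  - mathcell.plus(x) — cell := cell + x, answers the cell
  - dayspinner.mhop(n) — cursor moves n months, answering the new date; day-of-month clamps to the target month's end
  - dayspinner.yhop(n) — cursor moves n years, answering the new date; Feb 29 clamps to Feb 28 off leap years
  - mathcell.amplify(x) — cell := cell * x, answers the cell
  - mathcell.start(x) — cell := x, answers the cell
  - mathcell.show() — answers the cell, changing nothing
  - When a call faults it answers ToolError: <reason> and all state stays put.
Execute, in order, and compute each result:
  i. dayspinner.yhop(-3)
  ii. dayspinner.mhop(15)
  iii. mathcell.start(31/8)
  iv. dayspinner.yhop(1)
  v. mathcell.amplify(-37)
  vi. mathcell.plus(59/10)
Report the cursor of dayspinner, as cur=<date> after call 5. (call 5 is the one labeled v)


! 1. yhop(n='-3') -> 1897-08-19
! 2. mhop(n='15') -> 1898-11-19
! 3. start(x='31/8') -> 31/8
! 4. yhop(n='1') -> 1899-11-19
! 5. amplify(x='-37') -> -1147/8
! 6. plus(x='59/10') -> -5499/40

Answer: cur=1899-11-19


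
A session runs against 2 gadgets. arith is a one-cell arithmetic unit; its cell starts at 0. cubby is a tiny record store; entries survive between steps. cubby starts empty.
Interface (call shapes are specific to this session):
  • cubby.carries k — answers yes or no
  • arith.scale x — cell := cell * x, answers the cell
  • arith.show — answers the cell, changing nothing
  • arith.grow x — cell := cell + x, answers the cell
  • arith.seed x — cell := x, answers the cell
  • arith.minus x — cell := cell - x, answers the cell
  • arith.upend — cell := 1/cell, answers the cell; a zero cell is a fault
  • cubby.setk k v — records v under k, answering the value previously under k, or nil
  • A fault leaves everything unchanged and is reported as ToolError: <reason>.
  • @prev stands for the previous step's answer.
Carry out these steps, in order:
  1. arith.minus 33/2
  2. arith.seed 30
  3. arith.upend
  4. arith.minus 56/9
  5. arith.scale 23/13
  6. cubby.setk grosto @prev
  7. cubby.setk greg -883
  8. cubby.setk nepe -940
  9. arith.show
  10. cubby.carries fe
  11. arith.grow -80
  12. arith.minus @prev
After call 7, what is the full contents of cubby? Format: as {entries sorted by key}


Answer: {greg=-883, grosto=-12811/1170}

Derivation:
Calling arith.minus on x='33/2', yielding -33/2.
Then arith.seed on x='30': 30.
I use arith.upend, yielding 1/30.
Next I call arith.minus on x='56/9', giving -557/90.
I try arith.scale on x='23/13', and get -12811/1170.
Invoking cubby.setk on k='grosto', v='@prev', and observe nil.
I call cubby.setk on k='greg', v='-883': nil.
Next I call cubby.setk on k='nepe', v='-940', which returns nil.
I use arith.show(), and observe -12811/1170.
Now I run cubby.carries on k='fe', — result: no.
Next I call arith.grow on x='-80', and see -106411/1170.
I use arith.minus on x='@prev', → 0.


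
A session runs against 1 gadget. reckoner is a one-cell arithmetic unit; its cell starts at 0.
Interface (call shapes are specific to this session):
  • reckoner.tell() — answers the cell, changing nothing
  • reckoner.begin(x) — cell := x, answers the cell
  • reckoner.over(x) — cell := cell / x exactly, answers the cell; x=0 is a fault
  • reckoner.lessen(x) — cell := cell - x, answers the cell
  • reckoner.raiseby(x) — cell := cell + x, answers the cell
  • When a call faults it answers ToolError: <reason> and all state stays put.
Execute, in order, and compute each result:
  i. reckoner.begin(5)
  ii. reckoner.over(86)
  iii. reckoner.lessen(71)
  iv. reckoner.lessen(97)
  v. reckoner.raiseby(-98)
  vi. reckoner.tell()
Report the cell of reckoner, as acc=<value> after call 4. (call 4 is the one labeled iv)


>>> begin x: 5
[out] 5
>>> over x: 86
[out] 5/86
>>> lessen x: 71
[out] -6101/86
>>> lessen x: 97
[out] -14443/86
>>> raiseby x: -98
[out] -22871/86
>>> tell
[out] -22871/86

Answer: acc=-14443/86


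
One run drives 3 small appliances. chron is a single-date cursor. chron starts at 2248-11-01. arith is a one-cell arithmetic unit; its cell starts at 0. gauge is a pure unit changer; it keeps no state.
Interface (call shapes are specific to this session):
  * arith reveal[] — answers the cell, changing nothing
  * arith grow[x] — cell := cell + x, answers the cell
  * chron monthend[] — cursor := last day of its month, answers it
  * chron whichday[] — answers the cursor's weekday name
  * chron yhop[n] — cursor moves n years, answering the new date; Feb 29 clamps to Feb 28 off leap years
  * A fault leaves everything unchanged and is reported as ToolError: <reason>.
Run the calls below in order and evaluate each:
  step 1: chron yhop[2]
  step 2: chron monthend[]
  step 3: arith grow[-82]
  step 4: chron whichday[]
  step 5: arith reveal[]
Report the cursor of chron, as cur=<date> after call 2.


Answer: cur=2250-11-30

Derivation:
I invoke chron yhop using 2, — result: 2250-11-01.
Calling chron monthend: 2250-11-30.
I run arith grow using -82, and get -82.
Then chron whichday(), giving Saturday.
Next I call arith reveal, → -82.


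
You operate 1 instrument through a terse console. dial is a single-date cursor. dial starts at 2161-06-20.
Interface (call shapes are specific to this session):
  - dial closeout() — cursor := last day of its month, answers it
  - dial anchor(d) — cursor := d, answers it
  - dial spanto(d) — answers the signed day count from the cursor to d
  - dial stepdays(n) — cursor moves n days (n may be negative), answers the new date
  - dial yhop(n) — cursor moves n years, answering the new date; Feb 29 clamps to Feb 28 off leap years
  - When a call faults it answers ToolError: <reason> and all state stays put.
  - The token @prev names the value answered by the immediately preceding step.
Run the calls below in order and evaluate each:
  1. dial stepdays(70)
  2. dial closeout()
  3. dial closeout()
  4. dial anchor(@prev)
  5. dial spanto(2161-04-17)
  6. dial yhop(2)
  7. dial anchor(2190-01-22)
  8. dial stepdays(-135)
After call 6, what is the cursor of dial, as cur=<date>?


Answer: cur=2163-08-31

Derivation:
CALL dial stepdays[n→70]
RET  2161-08-29
CALL dial closeout[]
RET  2161-08-31
CALL dial closeout[]
RET  2161-08-31
CALL dial anchor[d→@prev]
RET  2161-08-31
CALL dial spanto[d→2161-04-17]
RET  -136
CALL dial yhop[n→2]
RET  2163-08-31
CALL dial anchor[d→2190-01-22]
RET  2190-01-22
CALL dial stepdays[n→-135]
RET  2189-09-09


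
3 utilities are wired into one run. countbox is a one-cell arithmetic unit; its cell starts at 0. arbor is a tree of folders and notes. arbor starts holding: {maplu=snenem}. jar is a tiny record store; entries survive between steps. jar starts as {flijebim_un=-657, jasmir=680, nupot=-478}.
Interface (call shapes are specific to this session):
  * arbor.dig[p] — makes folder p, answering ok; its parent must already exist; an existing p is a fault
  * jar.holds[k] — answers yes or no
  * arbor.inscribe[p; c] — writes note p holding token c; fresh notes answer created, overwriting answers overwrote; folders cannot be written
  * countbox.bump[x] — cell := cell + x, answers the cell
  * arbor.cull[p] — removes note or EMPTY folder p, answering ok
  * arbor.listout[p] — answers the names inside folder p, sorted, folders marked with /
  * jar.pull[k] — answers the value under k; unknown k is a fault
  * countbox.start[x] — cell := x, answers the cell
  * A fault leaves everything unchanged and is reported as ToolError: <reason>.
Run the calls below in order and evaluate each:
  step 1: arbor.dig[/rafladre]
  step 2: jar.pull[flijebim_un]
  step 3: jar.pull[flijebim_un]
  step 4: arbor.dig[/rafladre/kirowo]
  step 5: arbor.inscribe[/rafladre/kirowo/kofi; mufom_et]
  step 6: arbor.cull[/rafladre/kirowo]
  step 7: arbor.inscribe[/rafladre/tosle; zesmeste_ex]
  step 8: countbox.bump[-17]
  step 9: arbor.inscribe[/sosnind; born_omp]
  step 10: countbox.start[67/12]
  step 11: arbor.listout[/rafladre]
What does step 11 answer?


Answer: [kirowo/, tosle]

Derivation:
·→ arbor.dig(p: /rafladre)
·← ok
·→ jar.pull(k: flijebim_un)
·← -657
·→ jar.pull(k: flijebim_un)
·← -657
·→ arbor.dig(p: /rafladre/kirowo)
·← ok
·→ arbor.inscribe(p: /rafladre/kirowo/kofi, c: mufom_et)
·← created
·→ arbor.cull(p: /rafladre/kirowo)
·← ToolError: not empty
·→ arbor.inscribe(p: /rafladre/tosle, c: zesmeste_ex)
·← created
·→ countbox.bump(x: -17)
·← -17
·→ arbor.inscribe(p: /sosnind, c: born_omp)
·← created
·→ countbox.start(x: 67/12)
·← 67/12
·→ arbor.listout(p: /rafladre)
·← [kirowo/, tosle]


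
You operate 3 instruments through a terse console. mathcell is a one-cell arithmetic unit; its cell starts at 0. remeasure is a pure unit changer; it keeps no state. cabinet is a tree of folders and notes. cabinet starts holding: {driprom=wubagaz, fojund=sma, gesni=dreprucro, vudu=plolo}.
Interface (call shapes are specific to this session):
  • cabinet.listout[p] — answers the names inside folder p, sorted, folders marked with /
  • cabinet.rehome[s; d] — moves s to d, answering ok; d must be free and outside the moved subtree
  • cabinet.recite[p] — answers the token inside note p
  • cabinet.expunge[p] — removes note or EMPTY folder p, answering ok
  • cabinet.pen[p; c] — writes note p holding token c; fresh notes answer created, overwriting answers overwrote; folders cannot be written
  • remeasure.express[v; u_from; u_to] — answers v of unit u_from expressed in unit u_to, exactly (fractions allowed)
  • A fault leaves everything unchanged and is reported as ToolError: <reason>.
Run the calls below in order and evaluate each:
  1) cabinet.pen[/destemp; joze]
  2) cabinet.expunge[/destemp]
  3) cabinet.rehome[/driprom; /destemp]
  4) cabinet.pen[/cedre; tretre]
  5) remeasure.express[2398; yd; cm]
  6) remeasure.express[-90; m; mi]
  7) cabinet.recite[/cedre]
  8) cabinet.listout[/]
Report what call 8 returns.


I call cabinet.pen passing p='/destemp', c='joze', and get created.
Next I call cabinet.expunge passing p='/destemp', and see ok.
Invoking cabinet.rehome passing s='/driprom', d='/destemp', which returns ok.
Then cabinet.pen passing p='/cedre', c='tretre', → created.
Using remeasure.express passing v='2398', u_from='yd', u_to='cm', which returns 5481828/25.
I use remeasure.express passing v='-90', u_from='m', u_to='mi', → -625/11176.
Calling cabinet.recite passing p='/cedre': tretre.
Using cabinet.listout passing p='/', and get [cedre, destemp, fojund, gesni, vudu].

Answer: [cedre, destemp, fojund, gesni, vudu]


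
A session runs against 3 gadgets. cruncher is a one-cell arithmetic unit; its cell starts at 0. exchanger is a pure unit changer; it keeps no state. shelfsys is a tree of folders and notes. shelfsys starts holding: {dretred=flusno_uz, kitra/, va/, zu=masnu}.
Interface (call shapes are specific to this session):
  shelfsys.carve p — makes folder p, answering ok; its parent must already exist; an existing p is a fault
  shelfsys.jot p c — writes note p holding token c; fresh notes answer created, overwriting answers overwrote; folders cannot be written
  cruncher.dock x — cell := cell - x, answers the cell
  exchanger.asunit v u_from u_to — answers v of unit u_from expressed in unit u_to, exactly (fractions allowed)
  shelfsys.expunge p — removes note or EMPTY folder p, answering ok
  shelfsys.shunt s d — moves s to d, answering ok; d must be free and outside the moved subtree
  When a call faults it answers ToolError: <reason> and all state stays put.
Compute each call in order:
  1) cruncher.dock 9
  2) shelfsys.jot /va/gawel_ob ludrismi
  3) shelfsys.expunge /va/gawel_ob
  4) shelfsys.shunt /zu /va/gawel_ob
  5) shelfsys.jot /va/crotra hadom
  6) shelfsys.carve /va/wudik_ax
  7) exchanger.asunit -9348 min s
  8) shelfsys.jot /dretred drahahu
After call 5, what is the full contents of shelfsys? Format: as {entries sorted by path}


Answer: {dretred=flusno_uz, kitra/, va/, va/crotra=hadom, va/gawel_ob=masnu}

Derivation:
CALL dock[x: 9]
RET  -9
CALL jot[p: /va/gawel_ob; c: ludrismi]
RET  created
CALL expunge[p: /va/gawel_ob]
RET  ok
CALL shunt[s: /zu; d: /va/gawel_ob]
RET  ok
CALL jot[p: /va/crotra; c: hadom]
RET  created
CALL carve[p: /va/wudik_ax]
RET  ok
CALL asunit[v: -9348; u_from: min; u_to: s]
RET  -560880
CALL jot[p: /dretred; c: drahahu]
RET  overwrote


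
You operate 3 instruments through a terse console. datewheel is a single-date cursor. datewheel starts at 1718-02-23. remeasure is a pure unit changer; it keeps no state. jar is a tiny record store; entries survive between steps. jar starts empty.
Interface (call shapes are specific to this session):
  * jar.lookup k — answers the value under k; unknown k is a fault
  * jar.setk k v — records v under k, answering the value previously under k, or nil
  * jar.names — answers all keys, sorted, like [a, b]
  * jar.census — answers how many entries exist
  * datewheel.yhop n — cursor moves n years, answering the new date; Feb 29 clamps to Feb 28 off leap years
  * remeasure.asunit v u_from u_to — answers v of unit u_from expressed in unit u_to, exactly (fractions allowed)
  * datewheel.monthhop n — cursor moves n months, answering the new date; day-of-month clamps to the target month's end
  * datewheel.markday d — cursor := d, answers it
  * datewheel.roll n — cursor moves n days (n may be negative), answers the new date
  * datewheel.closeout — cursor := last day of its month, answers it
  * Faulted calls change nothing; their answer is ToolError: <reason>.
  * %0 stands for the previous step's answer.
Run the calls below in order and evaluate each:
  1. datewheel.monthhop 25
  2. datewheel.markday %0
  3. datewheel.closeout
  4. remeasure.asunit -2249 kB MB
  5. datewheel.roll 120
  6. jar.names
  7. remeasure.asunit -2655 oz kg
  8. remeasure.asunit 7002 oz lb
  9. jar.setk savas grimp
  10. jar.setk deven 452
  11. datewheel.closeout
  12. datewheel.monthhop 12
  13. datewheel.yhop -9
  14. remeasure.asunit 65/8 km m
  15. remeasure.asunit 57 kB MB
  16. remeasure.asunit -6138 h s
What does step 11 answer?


I invoke datewheel.monthhop on n=25, — result: 1720-03-23.
I call datewheel.markday on d=%0, and see 1720-03-23.
Invoking datewheel.closeout(): 1720-03-31.
I call remeasure.asunit on v=-2249, u_from=kB, u_to=MB, giving -2249/1000.
Calling datewheel.roll on n=120, → 1720-07-29.
I run jar.names, giving [].
I run remeasure.asunit on v=-2655, u_from=oz, u_to=kg, which returns -24085754847/320000000.
I use remeasure.asunit on v=7002, u_from=oz, u_to=lb, and observe 3501/8.
I invoke jar.setk on k=savas, v=grimp, → nil.
I call jar.setk on k=deven, v=452, and see nil.
I call datewheel.closeout(), yielding 1720-07-31.
I invoke datewheel.monthhop on n=12, and get 1721-07-31.
Next I call datewheel.yhop on n=-9, yielding 1712-07-31.
Invoking remeasure.asunit on v=65/8, u_from=km, u_to=m, and see 8125.
Using remeasure.asunit on v=57, u_from=kB, u_to=MB, — result: 57/1000.
Invoking remeasure.asunit on v=-6138, u_from=h, u_to=s, which returns -22096800.

Answer: 1720-07-31


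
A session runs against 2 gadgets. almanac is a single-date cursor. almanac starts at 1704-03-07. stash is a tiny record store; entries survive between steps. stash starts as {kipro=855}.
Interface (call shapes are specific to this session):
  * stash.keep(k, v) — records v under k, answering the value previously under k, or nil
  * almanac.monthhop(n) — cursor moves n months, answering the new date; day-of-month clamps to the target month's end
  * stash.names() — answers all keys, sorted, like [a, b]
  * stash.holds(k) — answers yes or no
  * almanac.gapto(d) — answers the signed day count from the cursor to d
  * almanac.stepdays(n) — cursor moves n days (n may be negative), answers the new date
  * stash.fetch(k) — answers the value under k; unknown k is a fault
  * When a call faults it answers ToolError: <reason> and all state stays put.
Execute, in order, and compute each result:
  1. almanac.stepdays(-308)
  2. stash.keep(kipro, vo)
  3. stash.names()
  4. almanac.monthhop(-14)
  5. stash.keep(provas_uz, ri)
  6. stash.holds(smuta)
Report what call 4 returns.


Answer: 1702-03-04

Derivation:
Step: almanac.stepdays[n: -308]
Result: 1703-05-04
Step: stash.keep[k: kipro; v: vo]
Result: 855
Step: stash.names[]
Result: [kipro]
Step: almanac.monthhop[n: -14]
Result: 1702-03-04
Step: stash.keep[k: provas_uz; v: ri]
Result: nil
Step: stash.holds[k: smuta]
Result: no


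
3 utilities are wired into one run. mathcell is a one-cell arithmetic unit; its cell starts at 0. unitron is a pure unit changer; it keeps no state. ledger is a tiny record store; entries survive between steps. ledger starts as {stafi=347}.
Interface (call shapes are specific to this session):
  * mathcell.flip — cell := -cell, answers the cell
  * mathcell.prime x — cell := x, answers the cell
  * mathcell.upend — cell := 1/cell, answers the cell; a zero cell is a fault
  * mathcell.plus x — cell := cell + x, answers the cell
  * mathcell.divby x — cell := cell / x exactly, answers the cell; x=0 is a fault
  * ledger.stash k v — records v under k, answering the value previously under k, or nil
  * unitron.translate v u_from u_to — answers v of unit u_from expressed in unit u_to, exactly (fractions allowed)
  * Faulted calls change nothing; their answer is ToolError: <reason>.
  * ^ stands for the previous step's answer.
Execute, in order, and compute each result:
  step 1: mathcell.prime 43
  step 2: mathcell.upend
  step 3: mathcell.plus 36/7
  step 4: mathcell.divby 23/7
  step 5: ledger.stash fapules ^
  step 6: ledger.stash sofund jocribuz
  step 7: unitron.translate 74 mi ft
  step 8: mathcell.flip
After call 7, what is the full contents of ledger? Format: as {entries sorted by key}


Answer: {fapules=1555/989, sofund=jocribuz, stafi=347}

Derivation:
I run mathcell.prime using x: 43, → 43.
Calling mathcell.upend, and see 1/43.
I try mathcell.plus using x: 36/7, and get 1555/301.
Next I call mathcell.divby using x: 23/7, giving 1555/989.
I call ledger.stash using k: fapules, v: ^, giving nil.
Next I call ledger.stash using k: sofund, v: jocribuz: nil.
I run unitron.translate using v: 74, u_from: mi, u_to: ft, → 390720.
I run mathcell.flip, which returns -1555/989.


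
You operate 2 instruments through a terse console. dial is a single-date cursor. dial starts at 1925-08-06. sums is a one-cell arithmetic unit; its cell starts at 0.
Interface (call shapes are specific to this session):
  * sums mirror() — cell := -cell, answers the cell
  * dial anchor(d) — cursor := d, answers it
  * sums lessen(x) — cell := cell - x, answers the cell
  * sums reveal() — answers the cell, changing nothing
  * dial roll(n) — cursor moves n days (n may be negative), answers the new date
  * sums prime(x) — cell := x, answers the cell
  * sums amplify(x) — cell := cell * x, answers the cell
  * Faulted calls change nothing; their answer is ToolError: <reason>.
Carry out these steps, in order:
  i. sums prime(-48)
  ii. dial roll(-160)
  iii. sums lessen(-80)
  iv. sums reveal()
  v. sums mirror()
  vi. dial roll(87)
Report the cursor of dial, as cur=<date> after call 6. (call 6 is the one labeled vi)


Answer: cur=1925-05-25

Derivation:
I call sums prime using x=-48, — result: -48.
Now I run dial roll using n=-160, yielding 1925-02-27.
I try sums lessen using x=-80: 32.
I use sums reveal, → 32.
I invoke sums mirror, yielding -32.
I use dial roll using n=87, and get 1925-05-25.


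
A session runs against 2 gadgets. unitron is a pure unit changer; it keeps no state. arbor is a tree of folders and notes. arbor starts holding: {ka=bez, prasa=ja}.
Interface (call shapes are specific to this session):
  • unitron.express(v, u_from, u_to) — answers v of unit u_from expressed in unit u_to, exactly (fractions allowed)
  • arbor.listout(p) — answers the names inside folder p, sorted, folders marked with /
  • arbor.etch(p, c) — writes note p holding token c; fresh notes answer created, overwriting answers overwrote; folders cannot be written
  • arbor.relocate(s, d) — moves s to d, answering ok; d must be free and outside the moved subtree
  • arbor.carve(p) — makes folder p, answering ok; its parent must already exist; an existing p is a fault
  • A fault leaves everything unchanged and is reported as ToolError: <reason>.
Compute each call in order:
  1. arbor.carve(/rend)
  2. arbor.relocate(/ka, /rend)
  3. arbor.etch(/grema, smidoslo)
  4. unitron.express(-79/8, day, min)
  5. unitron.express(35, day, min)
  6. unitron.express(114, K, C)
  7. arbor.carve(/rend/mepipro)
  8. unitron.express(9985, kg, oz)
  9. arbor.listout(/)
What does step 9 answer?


Calling carve(p='/rend'), → ok.
I try relocate(s='/ka', d='/rend'), — result: ToolError: exists.
Then etch(p='/grema', c='smidoslo'), — result: created.
I use express(v='-79/8', u_from='day', u_to='min'), and get -14220.
Next I call express(v='35', u_from='day', u_to='min'), and get 50400.
Calling express(v='114', u_from='K', u_to='C'): -3183/20.
I invoke carve(p='/rend/mepipro'), giving ok.
Next I call express(v='9985', u_from='kg', u_to='oz'), — result: 15976000000000/45359237.
Calling listout(p='/'), giving [grema, ka, prasa, rend/].

Answer: [grema, ka, prasa, rend/]
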